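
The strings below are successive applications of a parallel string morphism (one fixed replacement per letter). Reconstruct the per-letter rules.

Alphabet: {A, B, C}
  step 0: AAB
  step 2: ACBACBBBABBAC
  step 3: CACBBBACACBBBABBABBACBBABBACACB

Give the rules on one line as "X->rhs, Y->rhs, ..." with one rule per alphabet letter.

  step 2 ⇒ step 3: ACBACBBBABBAC ⇒ C·ACB·BBA·C·ACB·BBA·BBA·BBA·C·BBA·BBA·C·ACB
    A ↦ C
    B ↦ BBA
    C ↦ ACB

A->C, B->BBA, C->ACB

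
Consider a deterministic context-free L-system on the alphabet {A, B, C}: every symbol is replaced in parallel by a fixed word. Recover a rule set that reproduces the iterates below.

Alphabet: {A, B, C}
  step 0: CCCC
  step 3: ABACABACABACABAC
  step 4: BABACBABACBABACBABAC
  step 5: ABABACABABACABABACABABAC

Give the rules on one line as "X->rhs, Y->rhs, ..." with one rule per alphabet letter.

  step 4 ⇒ step 5: BABACBABACBABACBABAC ⇒ A·B·A·B·AC·A·B·A·B·AC·A·B·A·B·AC·A·B·A·B·AC
    A ↦ B
    B ↦ A
    C ↦ AC

A->B, B->A, C->AC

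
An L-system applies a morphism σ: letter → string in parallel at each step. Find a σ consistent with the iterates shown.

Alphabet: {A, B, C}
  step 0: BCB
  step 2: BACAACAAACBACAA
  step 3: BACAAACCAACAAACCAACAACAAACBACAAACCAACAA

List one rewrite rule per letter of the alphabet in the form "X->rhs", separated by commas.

  step 2 ⇒ step 3: BACAACAAACBACAA ⇒ BA·CAA·AC·CAA·CAA·AC·CAA·CAA·CAA·AC·BA·CAA·AC·CAA·CAA
    A ↦ CAA
    B ↦ BA
    C ↦ AC

A->CAA, B->BA, C->AC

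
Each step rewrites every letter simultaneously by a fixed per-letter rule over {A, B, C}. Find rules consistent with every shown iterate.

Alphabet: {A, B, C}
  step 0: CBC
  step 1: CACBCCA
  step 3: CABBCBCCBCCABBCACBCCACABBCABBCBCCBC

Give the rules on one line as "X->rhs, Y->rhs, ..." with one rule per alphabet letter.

  step 0 ⇒ step 1: CBC ⇒ CA·CBC·CA
    B ↦ CBC
    C ↦ CA
    A ↦ BB  (constrained at step 1)

A->BB, B->CBC, C->CA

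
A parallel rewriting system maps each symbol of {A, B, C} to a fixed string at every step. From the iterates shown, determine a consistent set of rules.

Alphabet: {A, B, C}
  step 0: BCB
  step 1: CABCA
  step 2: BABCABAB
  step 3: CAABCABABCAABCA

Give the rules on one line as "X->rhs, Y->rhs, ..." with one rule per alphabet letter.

  step 2 ⇒ step 3: BABCABAB ⇒ CA·AB·CA·B·AB·CA·AB·CA
    A ↦ AB
    B ↦ CA
    C ↦ B

A->AB, B->CA, C->B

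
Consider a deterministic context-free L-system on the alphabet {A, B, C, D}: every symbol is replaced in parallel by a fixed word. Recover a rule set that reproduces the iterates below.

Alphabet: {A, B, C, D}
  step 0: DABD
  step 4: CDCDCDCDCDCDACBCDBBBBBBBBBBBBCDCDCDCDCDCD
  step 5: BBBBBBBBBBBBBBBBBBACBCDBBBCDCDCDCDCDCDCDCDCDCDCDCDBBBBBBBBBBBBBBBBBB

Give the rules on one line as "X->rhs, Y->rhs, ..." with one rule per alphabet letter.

A->AC, B->CD, C->B, D->BB

  step 4 ⇒ step 5: CDCDCDCDCDCDACBCDBBBBBBBBBBBBCDCDCDCDCDCD ⇒ B·BB·B·BB·B·BB·B·BB·B·BB·B·BB·AC·B·CD·B·BB·CD·CD·CD·CD·CD·CD·CD·CD·CD·CD·CD·CD·B·BB·B·BB·B·BB·B·BB·B·BB·B·BB
    A ↦ AC
    B ↦ CD
    C ↦ B
    D ↦ BB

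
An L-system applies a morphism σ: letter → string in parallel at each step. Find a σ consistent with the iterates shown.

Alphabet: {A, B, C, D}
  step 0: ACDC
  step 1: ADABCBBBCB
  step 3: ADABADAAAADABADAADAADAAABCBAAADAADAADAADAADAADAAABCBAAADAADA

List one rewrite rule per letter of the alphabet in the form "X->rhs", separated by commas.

  step 0 ⇒ step 1: ACDC ⇒ ADA·BCB·B·BCB
    A ↦ ADA
    C ↦ BCB
    D ↦ B
    B ↦ AA  (constrained at step 1)

A->ADA, B->AA, C->BCB, D->B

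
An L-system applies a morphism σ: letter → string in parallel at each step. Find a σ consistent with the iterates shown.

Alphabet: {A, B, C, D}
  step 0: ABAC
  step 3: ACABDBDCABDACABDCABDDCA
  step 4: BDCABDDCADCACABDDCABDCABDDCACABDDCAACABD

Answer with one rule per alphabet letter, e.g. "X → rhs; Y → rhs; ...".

  step 3 ⇒ step 4: ACABDBDCABDACABDCABDDCA ⇒ BD·CA·BD·DC·A·DC·A·CA·BD·DC·A·BD·CA·BD·DC·A·CA·BD·DC·A·A·CA·BD
    A ↦ BD
    B ↦ DC
    C ↦ CA
    D ↦ A

A->BD, B->DC, C->CA, D->A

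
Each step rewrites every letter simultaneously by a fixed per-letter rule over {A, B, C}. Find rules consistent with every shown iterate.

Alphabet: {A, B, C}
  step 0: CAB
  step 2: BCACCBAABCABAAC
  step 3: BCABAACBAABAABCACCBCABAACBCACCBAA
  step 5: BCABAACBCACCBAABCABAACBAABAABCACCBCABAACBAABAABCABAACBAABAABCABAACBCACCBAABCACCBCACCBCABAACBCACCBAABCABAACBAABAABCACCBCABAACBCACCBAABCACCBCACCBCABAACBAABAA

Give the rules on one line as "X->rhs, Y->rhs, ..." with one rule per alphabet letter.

  step 2 ⇒ step 3: BCACCBAABCABAAC ⇒ BCA·BAA·C·BAA·BAA·BCA·C·C·BCA·BAA·C·BCA·C·C·BAA
    A ↦ C
    B ↦ BCA
    C ↦ BAA

A->C, B->BCA, C->BAA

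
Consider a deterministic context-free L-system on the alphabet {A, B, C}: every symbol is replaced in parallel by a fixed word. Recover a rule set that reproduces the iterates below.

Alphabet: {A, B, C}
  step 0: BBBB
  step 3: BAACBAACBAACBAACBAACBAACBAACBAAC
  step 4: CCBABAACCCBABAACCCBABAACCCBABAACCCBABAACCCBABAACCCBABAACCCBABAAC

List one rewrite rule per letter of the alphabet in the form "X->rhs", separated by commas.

  step 3 ⇒ step 4: BAACBAACBAACBAACBAACBAACBAACBAAC ⇒ CC·BA·BA·AC·CC·BA·BA·AC·CC·BA·BA·AC·CC·BA·BA·AC·CC·BA·BA·AC·CC·BA·BA·AC·CC·BA·BA·AC·CC·BA·BA·AC
    A ↦ BA
    B ↦ CC
    C ↦ AC

A->BA, B->CC, C->AC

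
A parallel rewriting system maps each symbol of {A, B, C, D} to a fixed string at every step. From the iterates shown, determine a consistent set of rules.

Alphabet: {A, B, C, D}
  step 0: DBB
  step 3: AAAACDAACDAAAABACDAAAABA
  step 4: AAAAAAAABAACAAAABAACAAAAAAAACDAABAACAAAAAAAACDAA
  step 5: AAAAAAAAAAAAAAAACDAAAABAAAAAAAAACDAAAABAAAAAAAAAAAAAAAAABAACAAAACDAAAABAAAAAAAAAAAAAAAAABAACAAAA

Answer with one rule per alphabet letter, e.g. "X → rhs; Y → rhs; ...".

  step 4 ⇒ step 5: AAAAAAAABAACAAAABAACAAAAAAAACDAABAACAAAAAAAACDAA ⇒ AA·AA·AA·AA·AA·AA·AA·AA·CD·AA·AA·BA·AA·AA·AA·AA·CD·AA·AA·BA·AA·AA·AA·AA·AA·AA·AA·AA·BA·AC·AA·AA·CD·AA·AA·BA·AA·AA·AA·AA·AA·AA·AA·AA·BA·AC·AA·AA
    A ↦ AA
    B ↦ CD
    C ↦ BA
    D ↦ AC

A->AA, B->CD, C->BA, D->AC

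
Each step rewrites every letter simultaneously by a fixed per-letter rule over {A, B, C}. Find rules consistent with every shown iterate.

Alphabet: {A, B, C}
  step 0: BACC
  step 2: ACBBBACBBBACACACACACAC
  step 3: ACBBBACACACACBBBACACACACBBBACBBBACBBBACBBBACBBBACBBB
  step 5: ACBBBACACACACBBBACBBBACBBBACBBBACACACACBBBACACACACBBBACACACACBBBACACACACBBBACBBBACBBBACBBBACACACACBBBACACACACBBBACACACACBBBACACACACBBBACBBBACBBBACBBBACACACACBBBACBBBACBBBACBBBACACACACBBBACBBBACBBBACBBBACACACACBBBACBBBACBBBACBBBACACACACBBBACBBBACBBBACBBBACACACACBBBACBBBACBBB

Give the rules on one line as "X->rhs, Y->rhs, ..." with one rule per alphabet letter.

  step 2 ⇒ step 3: ACBBBACBBBACACACACACAC ⇒ AC·BBB·AC·AC·AC·AC·BBB·AC·AC·AC·AC·BBB·AC·BBB·AC·BBB·AC·BBB·AC·BBB·AC·BBB
    A ↦ AC
    B ↦ AC
    C ↦ BBB

A->AC, B->AC, C->BBB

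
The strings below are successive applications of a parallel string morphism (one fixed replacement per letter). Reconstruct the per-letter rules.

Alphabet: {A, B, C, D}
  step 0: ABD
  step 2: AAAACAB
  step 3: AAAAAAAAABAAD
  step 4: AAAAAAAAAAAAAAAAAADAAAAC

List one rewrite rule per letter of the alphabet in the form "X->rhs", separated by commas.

A->AA, B->D, C->AB, D->C

  step 3 ⇒ step 4: AAAAAAAAABAAD ⇒ AA·AA·AA·AA·AA·AA·AA·AA·AA·D·AA·AA·C
    A ↦ AA
    B ↦ D
    D ↦ C
  step 2 ⇒ step 3: AAAACAB ⇒ AA·AA·AA·AA·AB·AA·D
    C ↦ AB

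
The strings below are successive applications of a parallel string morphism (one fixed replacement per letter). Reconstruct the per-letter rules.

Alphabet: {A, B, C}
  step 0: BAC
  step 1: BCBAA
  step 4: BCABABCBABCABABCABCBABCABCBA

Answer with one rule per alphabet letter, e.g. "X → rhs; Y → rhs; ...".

A->BA, B->BC, C->A

  step 0 ⇒ step 1: BAC ⇒ BC·BA·A
    A ↦ BA
    B ↦ BC
    C ↦ A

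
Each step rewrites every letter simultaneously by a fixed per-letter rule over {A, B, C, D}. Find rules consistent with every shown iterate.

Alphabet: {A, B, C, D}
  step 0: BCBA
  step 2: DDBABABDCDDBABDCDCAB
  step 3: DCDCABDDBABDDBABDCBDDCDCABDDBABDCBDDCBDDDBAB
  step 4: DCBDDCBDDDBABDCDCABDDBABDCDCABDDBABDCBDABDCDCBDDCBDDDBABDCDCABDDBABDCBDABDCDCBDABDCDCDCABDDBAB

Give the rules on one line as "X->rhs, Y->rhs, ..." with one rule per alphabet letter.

A->DDB, B->AB, C->BD, D->DC

  step 3 ⇒ step 4: DCDCABDDBABDDBABDCBDDCDCABDDBABDCBDDCBDDDBAB ⇒ DC·BD·DC·BD·DDB·AB·DC·DC·AB·DDB·AB·DC·DC·AB·DDB·AB·DC·BD·AB·DC·DC·BD·DC·BD·DDB·AB·DC·DC·AB·DDB·AB·DC·BD·AB·DC·DC·BD·AB·DC·DC·DC·AB·DDB·AB
    A ↦ DDB
    B ↦ AB
    C ↦ BD
    D ↦ DC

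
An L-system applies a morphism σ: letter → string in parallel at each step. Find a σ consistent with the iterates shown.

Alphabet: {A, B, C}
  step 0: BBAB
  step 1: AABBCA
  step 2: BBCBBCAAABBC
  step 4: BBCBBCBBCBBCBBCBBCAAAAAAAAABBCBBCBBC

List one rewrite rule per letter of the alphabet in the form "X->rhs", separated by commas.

A->BBC, B->A, C->A

  step 1 ⇒ step 2: AABBCA ⇒ BBC·BBC·A·A·A·BBC
    A ↦ BBC
    B ↦ A
    C ↦ A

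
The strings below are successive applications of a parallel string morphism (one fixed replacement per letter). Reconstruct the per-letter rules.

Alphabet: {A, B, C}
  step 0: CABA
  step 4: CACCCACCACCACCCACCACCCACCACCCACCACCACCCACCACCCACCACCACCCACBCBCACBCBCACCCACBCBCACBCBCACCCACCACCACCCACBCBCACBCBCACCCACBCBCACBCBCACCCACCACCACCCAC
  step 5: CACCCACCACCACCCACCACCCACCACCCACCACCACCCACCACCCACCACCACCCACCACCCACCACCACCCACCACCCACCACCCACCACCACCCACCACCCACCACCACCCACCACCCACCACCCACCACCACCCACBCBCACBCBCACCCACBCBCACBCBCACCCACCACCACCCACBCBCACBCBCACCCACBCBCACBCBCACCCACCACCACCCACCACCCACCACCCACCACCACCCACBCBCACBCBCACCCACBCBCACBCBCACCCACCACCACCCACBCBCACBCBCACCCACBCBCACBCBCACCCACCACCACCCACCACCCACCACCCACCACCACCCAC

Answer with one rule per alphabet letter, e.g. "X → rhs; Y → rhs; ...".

A->C, B->BCB, C->CAC

  step 4 ⇒ step 5: CACCCACCACCACCCACCACCCACCACCCACCACCACCCACCACCCACCACCACCCACBCBCACBCBCACCCACBCBCACBCBCACCCACCACCACCCACBCBCACBCBCACCCACBCBCACBCBCACCCACCACCACCCAC ⇒ CAC·C·CAC·CAC·CAC·C·CAC·CAC·C·CAC·CAC·C·CAC·CAC·CAC·C·CAC·CAC·C·CAC·CAC·CAC·C·CAC·CAC·C·CAC·CAC·CAC·C·CAC·CAC·C·CAC·CAC·C·CAC·CAC·CAC·C·CAC·CAC·C·CAC·CAC·CAC·C·CAC·CAC·C·CAC·CAC·C·CAC·CAC·CAC·C·CAC·BCB·CAC·BCB·CAC·C·CAC·BCB·CAC·BCB·CAC·C·CAC·CAC·CAC·C·CAC·BCB·CAC·BCB·CAC·C·CAC·BCB·CAC·BCB·CAC·C·CAC·CAC·CAC·C·CAC·CAC·C·CAC·CAC·C·CAC·CAC·CAC·C·CAC·BCB·CAC·BCB·CAC·C·CAC·BCB·CAC·BCB·CAC·C·CAC·CAC·CAC·C·CAC·BCB·CAC·BCB·CAC·C·CAC·BCB·CAC·BCB·CAC·C·CAC·CAC·CAC·C·CAC·CAC·C·CAC·CAC·C·CAC·CAC·CAC·C·CAC
    A ↦ C
    B ↦ BCB
    C ↦ CAC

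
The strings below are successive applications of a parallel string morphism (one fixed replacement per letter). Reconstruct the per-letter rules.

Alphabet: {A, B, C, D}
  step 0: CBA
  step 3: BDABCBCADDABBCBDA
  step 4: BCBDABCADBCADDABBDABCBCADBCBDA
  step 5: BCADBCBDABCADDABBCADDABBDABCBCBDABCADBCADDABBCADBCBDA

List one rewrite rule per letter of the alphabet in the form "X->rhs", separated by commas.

  step 4 ⇒ step 5: BCBDABCADBCADDABBDABCBCADBCBDA ⇒ BC·AD·BC·B·DA·BC·AD·DA·B·BC·AD·DA·B·B·DA·BC·BC·B·DA·BC·AD·BC·AD·DA·B·BC·AD·BC·B·DA
    A ↦ DA
    B ↦ BC
    C ↦ AD
    D ↦ B

A->DA, B->BC, C->AD, D->B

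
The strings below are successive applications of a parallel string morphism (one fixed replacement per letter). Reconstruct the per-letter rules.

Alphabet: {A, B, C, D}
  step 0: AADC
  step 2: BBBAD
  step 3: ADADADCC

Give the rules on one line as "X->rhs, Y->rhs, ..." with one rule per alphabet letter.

A->C, B->AD, C->B, D->C

  step 2 ⇒ step 3: BBBAD ⇒ AD·AD·AD·C·C
    A ↦ C
    B ↦ AD
    D ↦ C
    C ↦ B  (constrained at step 0)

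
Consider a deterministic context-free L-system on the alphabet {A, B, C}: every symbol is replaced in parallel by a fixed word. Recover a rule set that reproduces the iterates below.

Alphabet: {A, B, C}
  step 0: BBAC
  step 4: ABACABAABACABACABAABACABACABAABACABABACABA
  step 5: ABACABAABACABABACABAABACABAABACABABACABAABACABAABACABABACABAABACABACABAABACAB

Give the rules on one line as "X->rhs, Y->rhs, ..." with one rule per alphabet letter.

  step 4 ⇒ step 5: ABACABAABACABACABAABACABACABAABACABABACABA ⇒ AB·AC·AB·A·AB·AC·AB·AB·AC·AB·A·AB·AC·AB·A·AB·AC·AB·AB·AC·AB·A·AB·AC·AB·A·AB·AC·AB·AB·AC·AB·A·AB·AC·AB·AC·AB·A·AB·AC·AB
    A ↦ AB
    B ↦ AC
    C ↦ A

A->AB, B->AC, C->A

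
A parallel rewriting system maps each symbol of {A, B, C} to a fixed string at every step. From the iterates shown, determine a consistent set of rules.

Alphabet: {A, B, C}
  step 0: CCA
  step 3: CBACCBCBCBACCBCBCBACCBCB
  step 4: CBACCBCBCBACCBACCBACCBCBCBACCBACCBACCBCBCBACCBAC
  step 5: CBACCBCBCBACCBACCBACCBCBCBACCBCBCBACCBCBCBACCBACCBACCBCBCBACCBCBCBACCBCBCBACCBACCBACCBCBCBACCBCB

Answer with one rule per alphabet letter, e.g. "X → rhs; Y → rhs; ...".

A->CB, B->AC, C->CB

  step 4 ⇒ step 5: CBACCBCBCBACCBACCBACCBCBCBACCBACCBACCBCBCBACCBAC ⇒ CB·AC·CB·CB·CB·AC·CB·AC·CB·AC·CB·CB·CB·AC·CB·CB·CB·AC·CB·CB·CB·AC·CB·AC·CB·AC·CB·CB·CB·AC·CB·CB·CB·AC·CB·CB·CB·AC·CB·AC·CB·AC·CB·CB·CB·AC·CB·CB
    A ↦ CB
    B ↦ AC
    C ↦ CB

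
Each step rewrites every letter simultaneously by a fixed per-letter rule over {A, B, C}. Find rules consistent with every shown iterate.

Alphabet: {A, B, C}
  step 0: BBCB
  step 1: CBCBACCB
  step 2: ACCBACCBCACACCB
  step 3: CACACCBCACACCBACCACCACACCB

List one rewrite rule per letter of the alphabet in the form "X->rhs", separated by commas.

A->C, B->CB, C->AC

  step 2 ⇒ step 3: ACCBACCBCACACCB ⇒ C·AC·AC·CB·C·AC·AC·CB·AC·C·AC·C·AC·AC·CB
    A ↦ C
    B ↦ CB
    C ↦ AC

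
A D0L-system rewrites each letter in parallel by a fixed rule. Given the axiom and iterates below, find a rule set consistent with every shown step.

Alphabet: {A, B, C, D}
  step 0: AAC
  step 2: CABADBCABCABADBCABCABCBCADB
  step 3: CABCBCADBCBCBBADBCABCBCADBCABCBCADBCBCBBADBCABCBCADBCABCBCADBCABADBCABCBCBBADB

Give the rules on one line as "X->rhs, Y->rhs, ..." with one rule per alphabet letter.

  step 2 ⇒ step 3: CABADBCABCABADBCABCABCBCADB ⇒ CAB·CBC·ADB·CBC·BB·ADB·CAB·CBC·ADB·CAB·CBC·ADB·CBC·BB·ADB·CAB·CBC·ADB·CAB·CBC·ADB·CAB·ADB·CAB·CBC·BB·ADB
    A ↦ CBC
    B ↦ ADB
    C ↦ CAB
    D ↦ BB

A->CBC, B->ADB, C->CAB, D->BB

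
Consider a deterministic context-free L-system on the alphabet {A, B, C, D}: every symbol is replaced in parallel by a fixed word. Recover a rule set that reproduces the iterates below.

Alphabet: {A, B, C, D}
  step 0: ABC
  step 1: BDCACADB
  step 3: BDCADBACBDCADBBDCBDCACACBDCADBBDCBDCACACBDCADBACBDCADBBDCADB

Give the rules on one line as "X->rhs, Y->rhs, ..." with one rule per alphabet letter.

  step 0 ⇒ step 1: ABC ⇒ BDC·AC·ADB
    A ↦ BDC
    B ↦ AC
    C ↦ ADB
    D ↦ BDC  (constrained at step 1)

A->BDC, B->AC, C->ADB, D->BDC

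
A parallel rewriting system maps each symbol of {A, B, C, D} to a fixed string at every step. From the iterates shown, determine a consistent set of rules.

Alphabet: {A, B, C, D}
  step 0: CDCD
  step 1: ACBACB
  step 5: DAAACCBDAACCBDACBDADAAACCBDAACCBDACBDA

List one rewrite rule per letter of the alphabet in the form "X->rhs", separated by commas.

  step 0 ⇒ step 1: CDCD ⇒ A·CB·A·CB
    C ↦ A
    D ↦ CB
    A ↦ DA  (constrained at step 1)
    B ↦ C  (constrained at step 1)

A->DA, B->C, C->A, D->CB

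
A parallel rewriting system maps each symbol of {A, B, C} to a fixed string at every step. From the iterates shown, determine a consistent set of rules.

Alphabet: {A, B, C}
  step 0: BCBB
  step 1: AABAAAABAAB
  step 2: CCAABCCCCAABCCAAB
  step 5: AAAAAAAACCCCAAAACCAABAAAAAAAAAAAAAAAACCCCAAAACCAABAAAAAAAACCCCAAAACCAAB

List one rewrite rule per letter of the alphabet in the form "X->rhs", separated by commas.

A->C, B->AAB, C->AA

  step 1 ⇒ step 2: AABAAAABAAB ⇒ C·C·AAB·C·C·C·C·AAB·C·C·AAB
    A ↦ C
    B ↦ AAB
  step 0 ⇒ step 1: BCBB ⇒ AAB·AA·AAB·AAB
    C ↦ AA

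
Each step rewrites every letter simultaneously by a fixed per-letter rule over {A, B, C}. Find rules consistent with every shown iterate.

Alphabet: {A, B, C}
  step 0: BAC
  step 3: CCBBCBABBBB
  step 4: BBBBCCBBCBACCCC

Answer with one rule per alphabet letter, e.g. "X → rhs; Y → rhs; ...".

  step 3 ⇒ step 4: CCBBCBABBBB ⇒ BB·BB·C·C·BB·C·BA·C·C·C·C
    A ↦ BA
    B ↦ C
    C ↦ BB

A->BA, B->C, C->BB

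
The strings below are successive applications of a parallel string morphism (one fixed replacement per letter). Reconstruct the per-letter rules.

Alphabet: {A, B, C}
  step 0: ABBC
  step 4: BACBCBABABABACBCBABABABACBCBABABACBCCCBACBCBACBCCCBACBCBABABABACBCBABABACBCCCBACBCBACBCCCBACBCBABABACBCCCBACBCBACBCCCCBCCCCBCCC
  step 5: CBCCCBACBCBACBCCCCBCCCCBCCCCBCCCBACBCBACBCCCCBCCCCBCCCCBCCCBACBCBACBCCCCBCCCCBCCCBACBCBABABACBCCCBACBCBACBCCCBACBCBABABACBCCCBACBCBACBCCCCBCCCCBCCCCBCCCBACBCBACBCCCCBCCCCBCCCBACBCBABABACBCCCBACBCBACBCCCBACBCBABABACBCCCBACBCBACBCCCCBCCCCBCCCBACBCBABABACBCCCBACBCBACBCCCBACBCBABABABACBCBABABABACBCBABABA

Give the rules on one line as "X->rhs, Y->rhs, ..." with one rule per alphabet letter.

A->CC, B->CBC, C->BA

  step 4 ⇒ step 5: BACBCBABABABACBCBABABABACBCBABABACBCCCBACBCBACBCCCBACBCBABABABACBCBABABACBCCCBACBCBACBCCCBACBCBABABACBCCCBACBCBACBCCCCBCCCCBCCC ⇒ CBC·CC·BA·CBC·BA·CBC·CC·CBC·CC·CBC·CC·CBC·CC·BA·CBC·BA·CBC·CC·CBC·CC·CBC·CC·CBC·CC·BA·CBC·BA·CBC·CC·CBC·CC·CBC·CC·BA·CBC·BA·BA·BA·CBC·CC·BA·CBC·BA·CBC·CC·BA·CBC·BA·BA·BA·CBC·CC·BA·CBC·BA·CBC·CC·CBC·CC·CBC·CC·CBC·CC·BA·CBC·BA·CBC·CC·CBC·CC·CBC·CC·BA·CBC·BA·BA·BA·CBC·CC·BA·CBC·BA·CBC·CC·BA·CBC·BA·BA·BA·CBC·CC·BA·CBC·BA·CBC·CC·CBC·CC·CBC·CC·BA·CBC·BA·BA·BA·CBC·CC·BA·CBC·BA·CBC·CC·BA·CBC·BA·BA·BA·BA·CBC·BA·BA·BA·BA·CBC·BA·BA·BA
    A ↦ CC
    B ↦ CBC
    C ↦ BA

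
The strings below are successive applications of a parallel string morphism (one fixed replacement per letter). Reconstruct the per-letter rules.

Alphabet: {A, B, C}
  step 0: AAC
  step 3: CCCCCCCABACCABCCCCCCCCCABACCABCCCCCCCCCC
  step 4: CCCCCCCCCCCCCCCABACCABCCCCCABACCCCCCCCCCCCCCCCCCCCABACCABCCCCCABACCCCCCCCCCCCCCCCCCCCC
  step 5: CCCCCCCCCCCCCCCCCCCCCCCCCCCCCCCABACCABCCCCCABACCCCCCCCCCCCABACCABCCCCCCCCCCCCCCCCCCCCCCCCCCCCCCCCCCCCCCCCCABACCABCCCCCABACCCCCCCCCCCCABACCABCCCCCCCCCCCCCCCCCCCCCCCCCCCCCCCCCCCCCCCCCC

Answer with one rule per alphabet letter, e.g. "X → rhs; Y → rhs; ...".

A->CAB, B->AC, C->CC

  step 4 ⇒ step 5: CCCCCCCCCCCCCCCABACCABCCCCCABACCCCCCCCCCCCCCCCCCCCABACCABCCCCCABACCCCCCCCCCCCCCCCCCCCC ⇒ CC·CC·CC·CC·CC·CC·CC·CC·CC·CC·CC·CC·CC·CC·CC·CAB·AC·CAB·CC·CC·CAB·AC·CC·CC·CC·CC·CC·CAB·AC·CAB·CC·CC·CC·CC·CC·CC·CC·CC·CC·CC·CC·CC·CC·CC·CC·CC·CC·CC·CC·CC·CAB·AC·CAB·CC·CC·CAB·AC·CC·CC·CC·CC·CC·CAB·AC·CAB·CC·CC·CC·CC·CC·CC·CC·CC·CC·CC·CC·CC·CC·CC·CC·CC·CC·CC·CC·CC·CC
    A ↦ CAB
    B ↦ AC
    C ↦ CC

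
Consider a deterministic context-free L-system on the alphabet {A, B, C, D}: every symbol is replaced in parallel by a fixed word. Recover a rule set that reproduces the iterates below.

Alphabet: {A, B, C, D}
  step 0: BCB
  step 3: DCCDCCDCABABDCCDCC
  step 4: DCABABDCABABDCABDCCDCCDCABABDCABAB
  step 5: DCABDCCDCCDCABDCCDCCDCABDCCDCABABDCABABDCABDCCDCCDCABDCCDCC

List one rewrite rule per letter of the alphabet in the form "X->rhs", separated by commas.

  step 4 ⇒ step 5: DCABABDCABABDCABDCCDCCDCABABDCABAB ⇒ DC·AB·D·CC·D·CC·DC·AB·D·CC·D·CC·DC·AB·D·CC·DC·AB·AB·DC·AB·AB·DC·AB·D·CC·D·CC·DC·AB·D·CC·D·CC
    A ↦ D
    B ↦ CC
    C ↦ AB
    D ↦ DC

A->D, B->CC, C->AB, D->DC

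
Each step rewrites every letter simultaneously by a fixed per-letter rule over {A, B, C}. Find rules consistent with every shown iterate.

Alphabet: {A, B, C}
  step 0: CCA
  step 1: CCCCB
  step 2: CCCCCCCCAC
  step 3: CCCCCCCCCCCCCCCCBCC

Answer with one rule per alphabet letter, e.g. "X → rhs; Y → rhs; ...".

A->B, B->AC, C->CC

  step 2 ⇒ step 3: CCCCCCCCAC ⇒ CC·CC·CC·CC·CC·CC·CC·CC·B·CC
    A ↦ B
    C ↦ CC
  step 1 ⇒ step 2: CCCCB ⇒ CC·CC·CC·CC·AC
    B ↦ AC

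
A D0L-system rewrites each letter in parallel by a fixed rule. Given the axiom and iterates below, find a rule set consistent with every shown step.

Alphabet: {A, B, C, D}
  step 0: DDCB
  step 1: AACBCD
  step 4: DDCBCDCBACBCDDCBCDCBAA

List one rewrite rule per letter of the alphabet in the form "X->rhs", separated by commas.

  step 0 ⇒ step 1: DDCB ⇒ A·A·CB·CD
    B ↦ CD
    C ↦ CB
    D ↦ A
    A ↦ D  (constrained at step 1)

A->D, B->CD, C->CB, D->A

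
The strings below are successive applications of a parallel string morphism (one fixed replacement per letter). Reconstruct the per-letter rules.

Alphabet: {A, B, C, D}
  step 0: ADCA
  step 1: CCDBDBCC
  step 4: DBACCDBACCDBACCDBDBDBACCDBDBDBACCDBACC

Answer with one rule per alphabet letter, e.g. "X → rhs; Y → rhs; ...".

  step 0 ⇒ step 1: ADCA ⇒ CC·DB·DB·CC
    A ↦ CC
    C ↦ DB
    D ↦ DB
    B ↦ A  (constrained at step 1)

A->CC, B->A, C->DB, D->DB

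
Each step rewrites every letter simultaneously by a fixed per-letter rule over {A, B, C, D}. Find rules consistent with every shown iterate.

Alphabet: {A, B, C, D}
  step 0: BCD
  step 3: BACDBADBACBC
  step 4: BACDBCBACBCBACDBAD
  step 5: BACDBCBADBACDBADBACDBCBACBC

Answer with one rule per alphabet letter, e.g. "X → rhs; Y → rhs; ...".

A->C, B->BA, C->D, D->BC

  step 4 ⇒ step 5: BACDBCBACBCBACDBAD ⇒ BA·C·D·BC·BA·D·BA·C·D·BA·D·BA·C·D·BC·BA·C·BC
    A ↦ C
    B ↦ BA
    C ↦ D
    D ↦ BC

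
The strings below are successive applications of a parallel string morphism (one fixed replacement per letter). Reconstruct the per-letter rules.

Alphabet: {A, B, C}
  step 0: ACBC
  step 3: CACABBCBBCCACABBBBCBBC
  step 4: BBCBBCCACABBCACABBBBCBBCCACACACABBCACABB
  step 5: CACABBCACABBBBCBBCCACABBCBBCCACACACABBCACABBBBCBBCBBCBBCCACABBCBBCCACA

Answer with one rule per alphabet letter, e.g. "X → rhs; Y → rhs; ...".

A->C, B->CA, C->BB

  step 4 ⇒ step 5: BBCBBCCACABBCACABBBBCBBCCACACACABBCACABB ⇒ CA·CA·BB·CA·CA·BB·BB·C·BB·C·CA·CA·BB·C·BB·C·CA·CA·CA·CA·BB·CA·CA·BB·BB·C·BB·C·BB·C·BB·C·CA·CA·BB·C·BB·C·CA·CA
    A ↦ C
    B ↦ CA
    C ↦ BB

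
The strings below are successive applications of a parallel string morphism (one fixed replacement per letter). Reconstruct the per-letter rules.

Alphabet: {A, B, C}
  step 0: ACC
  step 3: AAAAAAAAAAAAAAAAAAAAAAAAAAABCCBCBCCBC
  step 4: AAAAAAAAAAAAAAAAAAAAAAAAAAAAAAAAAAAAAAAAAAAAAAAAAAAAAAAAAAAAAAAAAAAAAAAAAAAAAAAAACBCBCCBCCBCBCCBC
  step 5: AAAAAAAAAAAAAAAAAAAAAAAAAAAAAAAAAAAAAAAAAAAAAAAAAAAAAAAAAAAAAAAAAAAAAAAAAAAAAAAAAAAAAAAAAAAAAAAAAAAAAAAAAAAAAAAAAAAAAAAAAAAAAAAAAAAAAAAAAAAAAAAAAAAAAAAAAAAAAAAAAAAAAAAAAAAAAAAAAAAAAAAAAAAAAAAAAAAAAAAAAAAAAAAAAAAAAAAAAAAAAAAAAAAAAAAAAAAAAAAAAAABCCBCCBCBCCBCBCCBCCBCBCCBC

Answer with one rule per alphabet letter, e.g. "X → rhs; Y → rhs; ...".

  step 4 ⇒ step 5: AAAAAAAAAAAAAAAAAAAAAAAAAAAAAAAAAAAAAAAAAAAAAAAAAAAAAAAAAAAAAAAAAAAAAAAAAAAAAAAAACBCBCCBCCBCBCCBC ⇒ AAA·AAA·AAA·AAA·AAA·AAA·AAA·AAA·AAA·AAA·AAA·AAA·AAA·AAA·AAA·AAA·AAA·AAA·AAA·AAA·AAA·AAA·AAA·AAA·AAA·AAA·AAA·AAA·AAA·AAA·AAA·AAA·AAA·AAA·AAA·AAA·AAA·AAA·AAA·AAA·AAA·AAA·AAA·AAA·AAA·AAA·AAA·AAA·AAA·AAA·AAA·AAA·AAA·AAA·AAA·AAA·AAA·AAA·AAA·AAA·AAA·AAA·AAA·AAA·AAA·AAA·AAA·AAA·AAA·AAA·AAA·AAA·AAA·AAA·AAA·AAA·AAA·AAA·AAA·AAA·AAA·BC·C·BC·C·BC·BC·C·BC·BC·C·BC·C·BC·BC·C·BC
    A ↦ AAA
    B ↦ C
    C ↦ BC

A->AAA, B->C, C->BC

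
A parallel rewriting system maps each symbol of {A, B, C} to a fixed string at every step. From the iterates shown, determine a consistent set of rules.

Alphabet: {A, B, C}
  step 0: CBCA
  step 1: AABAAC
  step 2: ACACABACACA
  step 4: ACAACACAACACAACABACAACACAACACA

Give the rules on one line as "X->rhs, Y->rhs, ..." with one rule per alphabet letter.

A->AC, B->AB, C->A

  step 1 ⇒ step 2: AABAAC ⇒ AC·AC·AB·AC·AC·A
    A ↦ AC
    B ↦ AB
    C ↦ A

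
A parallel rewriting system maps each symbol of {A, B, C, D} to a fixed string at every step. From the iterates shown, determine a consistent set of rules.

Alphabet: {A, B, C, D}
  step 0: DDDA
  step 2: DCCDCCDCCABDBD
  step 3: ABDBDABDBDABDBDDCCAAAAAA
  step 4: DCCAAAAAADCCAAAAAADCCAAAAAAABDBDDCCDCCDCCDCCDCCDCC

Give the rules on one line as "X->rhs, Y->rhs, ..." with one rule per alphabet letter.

A->DCC, B->AA, C->BD, D->A

  step 3 ⇒ step 4: ABDBDABDBDABDBDDCCAAAAAA ⇒ DCC·AA·A·AA·A·DCC·AA·A·AA·A·DCC·AA·A·AA·A·A·BD·BD·DCC·DCC·DCC·DCC·DCC·DCC
    A ↦ DCC
    B ↦ AA
    C ↦ BD
    D ↦ A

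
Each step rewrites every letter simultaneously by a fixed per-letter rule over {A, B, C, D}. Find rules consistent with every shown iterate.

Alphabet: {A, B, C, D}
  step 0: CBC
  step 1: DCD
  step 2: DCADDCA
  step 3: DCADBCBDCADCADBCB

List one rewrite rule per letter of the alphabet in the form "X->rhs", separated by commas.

A->BCB, B->C, C->D, D->DCA

  step 2 ⇒ step 3: DCADDCA ⇒ DCA·D·BCB·DCA·DCA·D·BCB
    A ↦ BCB
    C ↦ D
    D ↦ DCA
  step 0 ⇒ step 1: CBC ⇒ D·C·D
    B ↦ C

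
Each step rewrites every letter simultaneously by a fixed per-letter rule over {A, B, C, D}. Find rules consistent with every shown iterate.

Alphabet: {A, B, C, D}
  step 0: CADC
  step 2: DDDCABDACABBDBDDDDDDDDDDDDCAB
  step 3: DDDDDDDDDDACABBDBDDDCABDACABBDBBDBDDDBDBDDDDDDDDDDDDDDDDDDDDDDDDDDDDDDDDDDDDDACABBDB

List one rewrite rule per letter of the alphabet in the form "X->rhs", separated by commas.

  step 2 ⇒ step 3: DDDCABDACABBDBDDDDDDDDDDDDCAB ⇒ DDD·DDD·DDD·DA·CAB·BDB·DDD·CAB·DA·CAB·BDB·BDB·DDD·BDB·DDD·DDD·DDD·DDD·DDD·DDD·DDD·DDD·DDD·DDD·DDD·DDD·DA·CAB·BDB
    A ↦ CAB
    B ↦ BDB
    C ↦ DA
    D ↦ DDD

A->CAB, B->BDB, C->DA, D->DDD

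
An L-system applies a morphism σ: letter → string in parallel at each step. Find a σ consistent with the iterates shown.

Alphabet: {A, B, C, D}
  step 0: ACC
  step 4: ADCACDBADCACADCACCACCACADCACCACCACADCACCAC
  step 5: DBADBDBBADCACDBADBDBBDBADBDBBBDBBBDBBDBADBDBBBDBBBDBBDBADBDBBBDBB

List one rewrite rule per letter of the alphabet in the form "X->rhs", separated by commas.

A->DB, B->CAC, C->B, D->AD

  step 4 ⇒ step 5: ADCACDBADCACADCACCACCACADCACCACCACADCACCAC ⇒ DB·AD·B·DB·B·AD·CAC·DB·AD·B·DB·B·DB·AD·B·DB·B·B·DB·B·B·DB·B·DB·AD·B·DB·B·B·DB·B·B·DB·B·DB·AD·B·DB·B·B·DB·B
    A ↦ DB
    B ↦ CAC
    C ↦ B
    D ↦ AD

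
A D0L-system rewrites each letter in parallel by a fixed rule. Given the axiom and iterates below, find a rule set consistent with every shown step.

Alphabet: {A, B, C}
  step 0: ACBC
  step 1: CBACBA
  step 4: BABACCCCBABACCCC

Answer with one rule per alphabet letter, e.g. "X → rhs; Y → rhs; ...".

  step 0 ⇒ step 1: ACBC ⇒ C·BA·C·BA
    A ↦ C
    B ↦ C
    C ↦ BA

A->C, B->C, C->BA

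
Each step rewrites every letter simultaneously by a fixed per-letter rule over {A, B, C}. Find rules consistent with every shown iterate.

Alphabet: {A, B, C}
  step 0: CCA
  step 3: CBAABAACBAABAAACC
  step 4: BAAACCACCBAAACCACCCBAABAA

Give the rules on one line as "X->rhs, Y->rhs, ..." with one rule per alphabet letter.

  step 3 ⇒ step 4: CBAABAACBAABAAACC ⇒ BAA·A·C·C·A·C·C·BAA·A·C·C·A·C·C·C·BAA·BAA
    A ↦ C
    B ↦ A
    C ↦ BAA

A->C, B->A, C->BAA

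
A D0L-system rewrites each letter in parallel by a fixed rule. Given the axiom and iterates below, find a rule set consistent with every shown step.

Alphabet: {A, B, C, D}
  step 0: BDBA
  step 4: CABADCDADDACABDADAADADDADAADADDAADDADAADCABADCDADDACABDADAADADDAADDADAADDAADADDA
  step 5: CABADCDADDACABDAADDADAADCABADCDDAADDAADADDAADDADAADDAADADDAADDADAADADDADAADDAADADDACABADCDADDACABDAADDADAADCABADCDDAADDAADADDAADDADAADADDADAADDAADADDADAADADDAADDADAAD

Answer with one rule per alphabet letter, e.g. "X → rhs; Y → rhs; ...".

  step 4 ⇒ step 5: CABADCDADDACABDADAADADDADAADADDAADDADAADCABADCDADDACABDADAADADDAADDADAADDAADADDA ⇒ CAB·AD·CD·AD·DA·CAB·DA·AD·DA·DA·AD·CAB·AD·CD·DA·AD·DA·AD·AD·DA·AD·DA·DA·AD·DA·AD·AD·DA·AD·DA·DA·AD·AD·DA·DA·AD·DA·AD·AD·DA·CAB·AD·CD·AD·DA·CAB·DA·AD·DA·DA·AD·CAB·AD·CD·DA·AD·DA·AD·AD·DA·AD·DA·DA·AD·AD·DA·DA·AD·DA·AD·AD·DA·DA·AD·AD·DA·AD·DA·DA·AD
    A ↦ AD
    B ↦ CD
    C ↦ CAB
    D ↦ DA

A->AD, B->CD, C->CAB, D->DA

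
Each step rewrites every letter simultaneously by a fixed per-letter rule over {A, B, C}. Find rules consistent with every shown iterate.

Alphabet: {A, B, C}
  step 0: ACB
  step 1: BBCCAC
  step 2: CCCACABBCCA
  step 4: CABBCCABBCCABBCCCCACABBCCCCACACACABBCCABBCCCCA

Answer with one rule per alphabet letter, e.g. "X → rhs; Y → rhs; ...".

A->BBC, B->C, C->CA

  step 1 ⇒ step 2: BBCCAC ⇒ C·C·CA·CA·BBC·CA
    A ↦ BBC
    B ↦ C
    C ↦ CA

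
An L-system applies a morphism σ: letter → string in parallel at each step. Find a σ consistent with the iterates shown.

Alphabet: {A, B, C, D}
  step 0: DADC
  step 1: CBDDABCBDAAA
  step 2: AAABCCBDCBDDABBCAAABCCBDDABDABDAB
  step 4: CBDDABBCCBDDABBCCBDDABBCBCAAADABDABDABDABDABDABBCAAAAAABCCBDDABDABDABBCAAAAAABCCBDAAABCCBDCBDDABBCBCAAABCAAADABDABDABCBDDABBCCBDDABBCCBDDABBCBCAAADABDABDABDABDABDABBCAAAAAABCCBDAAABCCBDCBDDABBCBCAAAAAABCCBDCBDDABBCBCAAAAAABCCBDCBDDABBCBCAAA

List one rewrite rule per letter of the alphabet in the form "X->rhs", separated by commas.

A->DAB, B->BC, C->AAA, D->CBD

  step 1 ⇒ step 2: CBDDABCBDAAA ⇒ AAA·BC·CBD·CBD·DAB·BC·AAA·BC·CBD·DAB·DAB·DAB
    A ↦ DAB
    B ↦ BC
    C ↦ AAA
    D ↦ CBD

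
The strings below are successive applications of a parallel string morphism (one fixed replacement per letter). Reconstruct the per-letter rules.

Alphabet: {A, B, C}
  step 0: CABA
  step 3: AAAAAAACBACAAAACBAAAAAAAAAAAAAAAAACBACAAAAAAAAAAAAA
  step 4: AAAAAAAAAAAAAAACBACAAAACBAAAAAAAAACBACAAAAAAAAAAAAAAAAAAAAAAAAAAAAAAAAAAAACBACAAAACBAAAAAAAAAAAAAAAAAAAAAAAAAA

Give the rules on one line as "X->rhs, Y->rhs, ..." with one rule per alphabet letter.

  step 3 ⇒ step 4: AAAAAAACBACAAAACBAAAAAAAAAAAAAAAAACBACAAAAAAAAAAAAA ⇒ AA·AA·AA·AA·AA·AA·AA·ACB·ACA·AA·ACB·AA·AA·AA·AA·ACB·ACA·AA·AA·AA·AA·AA·AA·AA·AA·AA·AA·AA·AA·AA·AA·AA·AA·AA·ACB·ACA·AA·ACB·AA·AA·AA·AA·AA·AA·AA·AA·AA·AA·AA·AA·AA
    A ↦ AA
    B ↦ ACA
    C ↦ ACB

A->AA, B->ACA, C->ACB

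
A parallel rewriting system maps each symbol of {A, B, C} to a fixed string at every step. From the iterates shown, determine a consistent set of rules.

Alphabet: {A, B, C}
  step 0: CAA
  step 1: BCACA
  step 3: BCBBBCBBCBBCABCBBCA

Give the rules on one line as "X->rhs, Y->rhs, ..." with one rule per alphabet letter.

  step 0 ⇒ step 1: CAA ⇒ B·CA·CA
    A ↦ CA
    C ↦ B
    B ↦ BCB  (constrained at step 1)

A->CA, B->BCB, C->B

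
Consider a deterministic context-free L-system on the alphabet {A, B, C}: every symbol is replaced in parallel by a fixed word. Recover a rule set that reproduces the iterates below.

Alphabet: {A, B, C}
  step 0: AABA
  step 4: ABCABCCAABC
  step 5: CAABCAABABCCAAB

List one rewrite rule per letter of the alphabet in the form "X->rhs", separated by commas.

  step 4 ⇒ step 5: ABCABCCAABC ⇒ C·A·AB·C·A·AB·AB·C·C·A·AB
    A ↦ C
    B ↦ A
    C ↦ AB

A->C, B->A, C->AB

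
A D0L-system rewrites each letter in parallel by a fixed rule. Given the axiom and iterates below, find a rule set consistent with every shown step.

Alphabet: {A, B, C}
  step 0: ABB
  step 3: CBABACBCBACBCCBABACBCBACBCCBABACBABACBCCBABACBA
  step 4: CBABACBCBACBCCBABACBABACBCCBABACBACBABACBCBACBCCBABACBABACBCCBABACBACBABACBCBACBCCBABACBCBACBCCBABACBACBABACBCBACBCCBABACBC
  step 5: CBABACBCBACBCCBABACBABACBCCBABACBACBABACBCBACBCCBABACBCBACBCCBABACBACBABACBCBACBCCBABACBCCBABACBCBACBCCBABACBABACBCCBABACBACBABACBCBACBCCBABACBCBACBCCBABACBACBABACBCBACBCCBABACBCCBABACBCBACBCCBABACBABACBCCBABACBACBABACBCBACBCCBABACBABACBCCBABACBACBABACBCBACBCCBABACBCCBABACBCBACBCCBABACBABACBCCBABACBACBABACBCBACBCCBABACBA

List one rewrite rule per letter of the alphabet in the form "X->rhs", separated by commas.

A->CBC, B->BA, C->CBA

  step 4 ⇒ step 5: CBABACBCBACBCCBABACBABACBCCBABACBACBABACBCBACBCCBABACBABACBCCBABACBACBABACBCBACBCCBABACBCBACBCCBABACBACBABACBCBACBCCBABACBC ⇒ CBA·BA·CBC·BA·CBC·CBA·BA·CBA·BA·CBC·CBA·BA·CBA·CBA·BA·CBC·BA·CBC·CBA·BA·CBC·BA·CBC·CBA·BA·CBA·CBA·BA·CBC·BA·CBC·CBA·BA·CBC·CBA·BA·CBC·BA·CBC·CBA·BA·CBA·BA·CBC·CBA·BA·CBA·CBA·BA·CBC·BA·CBC·CBA·BA·CBC·BA·CBC·CBA·BA·CBA·CBA·BA·CBC·BA·CBC·CBA·BA·CBC·CBA·BA·CBC·BA·CBC·CBA·BA·CBA·BA·CBC·CBA·BA·CBA·CBA·BA·CBC·BA·CBC·CBA·BA·CBA·BA·CBC·CBA·BA·CBA·CBA·BA·CBC·BA·CBC·CBA·BA·CBC·CBA·BA·CBC·BA·CBC·CBA·BA·CBA·BA·CBC·CBA·BA·CBA·CBA·BA·CBC·BA·CBC·CBA·BA·CBA
    A ↦ CBC
    B ↦ BA
    C ↦ CBA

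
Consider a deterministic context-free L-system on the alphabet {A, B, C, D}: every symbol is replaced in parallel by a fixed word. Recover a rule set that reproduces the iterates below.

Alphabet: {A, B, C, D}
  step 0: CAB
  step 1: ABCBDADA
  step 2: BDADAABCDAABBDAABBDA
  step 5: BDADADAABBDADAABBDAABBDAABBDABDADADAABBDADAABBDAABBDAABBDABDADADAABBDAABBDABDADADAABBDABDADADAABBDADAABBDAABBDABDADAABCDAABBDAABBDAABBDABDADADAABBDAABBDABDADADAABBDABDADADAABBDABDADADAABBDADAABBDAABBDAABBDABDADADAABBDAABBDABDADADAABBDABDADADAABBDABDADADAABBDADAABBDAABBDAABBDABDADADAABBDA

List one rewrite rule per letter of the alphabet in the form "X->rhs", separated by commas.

A->BDA, B->DA, C->ABC, D->AB

  step 1 ⇒ step 2: ABCBDADA ⇒ BDA·DA·ABC·DA·AB·BDA·AB·BDA
    A ↦ BDA
    B ↦ DA
    C ↦ ABC
    D ↦ AB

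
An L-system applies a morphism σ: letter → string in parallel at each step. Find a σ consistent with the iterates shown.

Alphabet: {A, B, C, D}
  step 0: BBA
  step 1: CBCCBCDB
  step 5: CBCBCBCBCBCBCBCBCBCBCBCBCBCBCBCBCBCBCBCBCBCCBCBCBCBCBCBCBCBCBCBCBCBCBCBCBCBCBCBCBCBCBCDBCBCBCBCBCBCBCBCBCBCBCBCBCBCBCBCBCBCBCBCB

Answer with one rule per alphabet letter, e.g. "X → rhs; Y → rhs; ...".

A->DB, B->CBC, C->B, D->AB

  step 0 ⇒ step 1: BBA ⇒ CBC·CBC·DB
    A ↦ DB
    B ↦ CBC
    C ↦ B  (constrained at step 1)
    D ↦ AB  (constrained at step 1)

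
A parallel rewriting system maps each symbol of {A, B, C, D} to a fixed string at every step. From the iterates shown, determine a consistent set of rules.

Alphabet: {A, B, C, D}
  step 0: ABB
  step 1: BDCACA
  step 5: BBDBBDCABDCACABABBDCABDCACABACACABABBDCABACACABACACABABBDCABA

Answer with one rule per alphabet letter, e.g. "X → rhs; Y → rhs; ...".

  step 0 ⇒ step 1: ABB ⇒ BD·CA·CA
    A ↦ BD
    B ↦ CA
    C ↦ B  (constrained at step 1)
    D ↦ BA  (constrained at step 1)

A->BD, B->CA, C->B, D->BA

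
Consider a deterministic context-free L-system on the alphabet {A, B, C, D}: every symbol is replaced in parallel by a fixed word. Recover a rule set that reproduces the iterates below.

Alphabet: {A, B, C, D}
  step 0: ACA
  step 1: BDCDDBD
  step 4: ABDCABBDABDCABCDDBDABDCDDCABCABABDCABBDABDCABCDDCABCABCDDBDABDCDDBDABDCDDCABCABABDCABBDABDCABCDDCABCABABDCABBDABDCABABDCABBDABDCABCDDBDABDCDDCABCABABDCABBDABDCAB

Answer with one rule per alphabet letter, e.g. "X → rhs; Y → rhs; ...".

  step 0 ⇒ step 1: ACA ⇒ BD·CDD·BD
    A ↦ BD
    C ↦ CDD
    B ↦ ABD  (constrained at step 1)
    D ↦ CAB  (constrained at step 1)

A->BD, B->ABD, C->CDD, D->CAB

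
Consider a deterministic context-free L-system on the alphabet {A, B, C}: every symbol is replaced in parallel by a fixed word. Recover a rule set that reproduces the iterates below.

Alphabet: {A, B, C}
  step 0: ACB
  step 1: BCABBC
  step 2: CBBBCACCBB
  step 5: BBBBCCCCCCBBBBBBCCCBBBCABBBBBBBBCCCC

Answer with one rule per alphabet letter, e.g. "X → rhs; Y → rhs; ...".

  step 1 ⇒ step 2: BCABBC ⇒ C·BB·BCA·C·C·BB
    A ↦ BCA
    B ↦ C
    C ↦ BB

A->BCA, B->C, C->BB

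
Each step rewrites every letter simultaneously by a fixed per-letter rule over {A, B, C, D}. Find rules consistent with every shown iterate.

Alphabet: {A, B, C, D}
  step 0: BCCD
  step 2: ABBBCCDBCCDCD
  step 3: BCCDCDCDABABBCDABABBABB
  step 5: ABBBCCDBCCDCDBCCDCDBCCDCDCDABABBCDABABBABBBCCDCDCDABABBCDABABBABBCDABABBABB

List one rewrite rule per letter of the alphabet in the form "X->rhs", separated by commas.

  step 2 ⇒ step 3: ABBBCCDBCCDCD ⇒ BC·CD·CD·CD·AB·AB·B·CD·AB·AB·B·AB·B
    A ↦ BC
    B ↦ CD
    C ↦ AB
    D ↦ B

A->BC, B->CD, C->AB, D->B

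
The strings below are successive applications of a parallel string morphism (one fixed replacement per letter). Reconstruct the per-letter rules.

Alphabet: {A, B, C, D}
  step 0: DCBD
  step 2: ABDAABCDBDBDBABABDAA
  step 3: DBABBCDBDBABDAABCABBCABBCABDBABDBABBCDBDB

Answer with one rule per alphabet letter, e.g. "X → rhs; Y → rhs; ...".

A->DB, B->AB, C->DAA, D->BC

  step 2 ⇒ step 3: ABDAABCDBDBDBABABDAA ⇒ DB·AB·BC·DB·DB·AB·DAA·BC·AB·BC·AB·BC·AB·DB·AB·DB·AB·BC·DB·DB
    A ↦ DB
    B ↦ AB
    C ↦ DAA
    D ↦ BC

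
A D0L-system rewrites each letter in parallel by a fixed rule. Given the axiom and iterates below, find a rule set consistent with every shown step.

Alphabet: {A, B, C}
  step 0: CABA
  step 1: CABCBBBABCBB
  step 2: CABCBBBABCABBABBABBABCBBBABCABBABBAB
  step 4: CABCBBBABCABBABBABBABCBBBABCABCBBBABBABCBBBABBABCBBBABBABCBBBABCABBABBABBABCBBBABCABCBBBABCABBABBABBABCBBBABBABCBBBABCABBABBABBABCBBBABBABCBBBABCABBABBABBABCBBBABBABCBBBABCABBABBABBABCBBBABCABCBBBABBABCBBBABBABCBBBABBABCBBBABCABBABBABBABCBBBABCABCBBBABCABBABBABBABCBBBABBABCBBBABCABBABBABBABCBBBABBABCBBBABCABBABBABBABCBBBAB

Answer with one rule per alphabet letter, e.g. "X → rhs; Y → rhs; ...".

A->CBB, B->BAB, C->CAB

  step 1 ⇒ step 2: CABCBBBABCBB ⇒ CAB·CBB·BAB·CAB·BAB·BAB·BAB·CBB·BAB·CAB·BAB·BAB
    A ↦ CBB
    B ↦ BAB
    C ↦ CAB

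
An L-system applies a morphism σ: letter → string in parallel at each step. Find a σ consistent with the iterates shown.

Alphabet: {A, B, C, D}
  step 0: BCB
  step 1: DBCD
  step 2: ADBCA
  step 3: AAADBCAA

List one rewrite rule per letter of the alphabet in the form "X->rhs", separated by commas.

A->AA, B->D, C->BC, D->A

  step 2 ⇒ step 3: ADBCA ⇒ AA·A·D·BC·AA
    A ↦ AA
    B ↦ D
    C ↦ BC
    D ↦ A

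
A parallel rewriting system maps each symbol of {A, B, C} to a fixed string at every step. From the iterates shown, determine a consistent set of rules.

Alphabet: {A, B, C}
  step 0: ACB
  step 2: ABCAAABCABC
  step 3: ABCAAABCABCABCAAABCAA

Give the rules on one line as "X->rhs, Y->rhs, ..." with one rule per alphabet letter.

  step 2 ⇒ step 3: ABCAAABCABC ⇒ ABC·A·A·ABC·ABC·ABC·A·A·ABC·A·A
    A ↦ ABC
    B ↦ A
    C ↦ A

A->ABC, B->A, C->A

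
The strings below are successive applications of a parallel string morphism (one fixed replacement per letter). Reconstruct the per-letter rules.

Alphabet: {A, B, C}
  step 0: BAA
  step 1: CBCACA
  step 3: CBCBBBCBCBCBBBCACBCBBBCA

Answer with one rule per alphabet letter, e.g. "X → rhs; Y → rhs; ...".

A->CA, B->CB, C->BB

  step 0 ⇒ step 1: BAA ⇒ CB·CA·CA
    A ↦ CA
    B ↦ CB
    C ↦ BB  (constrained at step 1)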